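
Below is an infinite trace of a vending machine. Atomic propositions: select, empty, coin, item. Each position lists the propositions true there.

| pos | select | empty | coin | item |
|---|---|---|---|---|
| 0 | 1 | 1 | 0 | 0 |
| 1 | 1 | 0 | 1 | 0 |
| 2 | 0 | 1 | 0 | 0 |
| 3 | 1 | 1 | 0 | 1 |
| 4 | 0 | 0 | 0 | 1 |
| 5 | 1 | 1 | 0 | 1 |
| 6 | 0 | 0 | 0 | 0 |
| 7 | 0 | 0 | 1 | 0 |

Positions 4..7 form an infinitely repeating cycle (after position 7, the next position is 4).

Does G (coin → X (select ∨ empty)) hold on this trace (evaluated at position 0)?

coin → X (select ∨ empty) must hold at every position from 0 onward. It fails at position 7, so G (coin → X (select ∨ empty)) is false.
Positions where coin holds: 1, 7.
Check X (select ∨ empty) at each: 1→ok, 7→fails.

No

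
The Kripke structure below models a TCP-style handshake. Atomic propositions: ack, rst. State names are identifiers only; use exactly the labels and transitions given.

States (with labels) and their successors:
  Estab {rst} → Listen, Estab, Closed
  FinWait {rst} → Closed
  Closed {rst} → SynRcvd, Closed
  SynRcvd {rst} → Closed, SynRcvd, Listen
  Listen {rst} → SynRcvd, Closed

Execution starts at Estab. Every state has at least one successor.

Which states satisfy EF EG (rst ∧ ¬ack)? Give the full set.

{Estab, FinWait, Closed, SynRcvd, Listen}

States satisfying EG (rst ∧ ¬ack): {Estab, FinWait, Closed, SynRcvd, Listen}.
States satisfying EF EG (rst ∧ ¬ack): {Estab, FinWait, Closed, SynRcvd, Listen}.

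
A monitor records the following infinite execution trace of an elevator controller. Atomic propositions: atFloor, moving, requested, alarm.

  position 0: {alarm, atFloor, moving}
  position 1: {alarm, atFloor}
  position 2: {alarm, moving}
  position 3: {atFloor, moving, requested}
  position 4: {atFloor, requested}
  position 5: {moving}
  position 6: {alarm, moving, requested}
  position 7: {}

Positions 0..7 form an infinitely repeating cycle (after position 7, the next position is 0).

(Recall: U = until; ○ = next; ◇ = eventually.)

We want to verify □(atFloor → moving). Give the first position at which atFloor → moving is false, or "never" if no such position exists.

1

Check atFloor → moving at each position in order: 0 ✓.
At position 1 the labels are {alarm, atFloor}, so atFloor → moving is false there. This is the first violation.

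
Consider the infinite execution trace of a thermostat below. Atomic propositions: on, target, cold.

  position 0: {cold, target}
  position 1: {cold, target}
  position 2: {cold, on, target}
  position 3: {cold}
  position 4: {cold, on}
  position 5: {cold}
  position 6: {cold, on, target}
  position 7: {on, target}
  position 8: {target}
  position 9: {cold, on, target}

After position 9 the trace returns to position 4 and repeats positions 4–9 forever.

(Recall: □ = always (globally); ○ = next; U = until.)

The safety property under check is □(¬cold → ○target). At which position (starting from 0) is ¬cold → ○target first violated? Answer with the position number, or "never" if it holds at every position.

¬cold → ○target holds at every position 0..9, and those are all the positions the trace ever visits, so the invariant □(¬cold → ○target) is never violated.

never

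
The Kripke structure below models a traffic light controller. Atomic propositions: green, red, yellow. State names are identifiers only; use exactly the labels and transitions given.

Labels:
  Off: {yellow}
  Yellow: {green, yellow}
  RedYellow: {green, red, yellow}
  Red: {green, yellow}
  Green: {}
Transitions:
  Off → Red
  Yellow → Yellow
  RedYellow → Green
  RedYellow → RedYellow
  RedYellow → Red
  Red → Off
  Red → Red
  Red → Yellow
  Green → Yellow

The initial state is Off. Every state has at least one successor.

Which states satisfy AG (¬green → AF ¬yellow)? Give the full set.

{Yellow, Green}

States satisfying ¬green → AF ¬yellow: {Yellow, RedYellow, Red, Green}.
States satisfying AG (¬green → AF ¬yellow): {Yellow, Green}.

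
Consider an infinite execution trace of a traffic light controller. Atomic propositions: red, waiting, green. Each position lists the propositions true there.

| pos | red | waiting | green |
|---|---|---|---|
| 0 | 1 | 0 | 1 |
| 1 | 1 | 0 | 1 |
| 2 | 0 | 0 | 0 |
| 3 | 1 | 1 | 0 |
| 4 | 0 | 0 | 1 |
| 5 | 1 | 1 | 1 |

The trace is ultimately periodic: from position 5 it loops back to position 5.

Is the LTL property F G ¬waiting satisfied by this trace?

Does not hold

G ¬waiting is false at every position 0..5, so it never becomes true and F G ¬waiting fails.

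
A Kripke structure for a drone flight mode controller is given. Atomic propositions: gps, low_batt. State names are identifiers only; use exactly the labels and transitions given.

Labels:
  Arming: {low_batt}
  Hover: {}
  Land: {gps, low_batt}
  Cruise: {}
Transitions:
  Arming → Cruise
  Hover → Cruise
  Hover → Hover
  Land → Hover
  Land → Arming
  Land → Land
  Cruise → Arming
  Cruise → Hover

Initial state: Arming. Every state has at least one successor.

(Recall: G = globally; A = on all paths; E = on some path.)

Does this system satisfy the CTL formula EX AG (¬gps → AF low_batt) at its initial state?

Violated

States satisfying AG (¬gps → AF low_batt): ∅.
States satisfying EX AG (¬gps → AF low_batt): ∅.
No suitable path/successor from Arming witnesses the formula.
Arming ∉ Sat(EX AG (¬gps → AF low_batt)).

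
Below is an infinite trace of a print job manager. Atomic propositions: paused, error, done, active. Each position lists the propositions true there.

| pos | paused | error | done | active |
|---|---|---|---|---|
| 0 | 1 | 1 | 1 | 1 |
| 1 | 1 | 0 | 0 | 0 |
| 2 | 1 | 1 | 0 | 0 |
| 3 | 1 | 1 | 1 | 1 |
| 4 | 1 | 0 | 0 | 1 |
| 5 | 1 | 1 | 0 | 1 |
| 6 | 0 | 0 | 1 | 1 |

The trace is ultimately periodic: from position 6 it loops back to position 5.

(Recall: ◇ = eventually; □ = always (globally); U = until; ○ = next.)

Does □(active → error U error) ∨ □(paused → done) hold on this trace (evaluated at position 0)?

Violated

active → error U error must hold at every position from 0 onward. It fails at position 4, so □(active → error U error) is false.
Positions where active holds: 0, 3, 4, 5, 6.
Check error U error at each: 0→ok, 3→ok, 4→fails, 5→ok, 6→fails.
paused → done must hold at every position from 0 onward. It fails at position 1, so □(paused → done) is false.
Positions where paused holds: 0, 1, 2, 3, 4, 5.
Check done at each: 0→ok, 1→fails, 2→fails, 3→ok, 4→fails, 5→fails.
At position 0: □(active → error U error) is false; □(paused → done) is false; so □(active → error U error) ∨ □(paused → done) is false.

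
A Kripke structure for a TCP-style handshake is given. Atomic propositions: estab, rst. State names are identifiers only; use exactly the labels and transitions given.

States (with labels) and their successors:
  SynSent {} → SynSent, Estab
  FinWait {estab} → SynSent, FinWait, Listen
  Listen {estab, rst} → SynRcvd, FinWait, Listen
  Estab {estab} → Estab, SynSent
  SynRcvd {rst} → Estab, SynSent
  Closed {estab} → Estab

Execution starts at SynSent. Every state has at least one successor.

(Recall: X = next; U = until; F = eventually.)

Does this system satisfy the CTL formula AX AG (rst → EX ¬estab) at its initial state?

States satisfying AG (rst → EX ¬estab): {SynSent, FinWait, Listen, Estab, SynRcvd, Closed}.
States satisfying AX AG (rst → EX ¬estab): {SynSent, FinWait, Listen, Estab, SynRcvd, Closed}.
SynSent ∈ Sat(AX AG (rst → EX ¬estab)).

Yes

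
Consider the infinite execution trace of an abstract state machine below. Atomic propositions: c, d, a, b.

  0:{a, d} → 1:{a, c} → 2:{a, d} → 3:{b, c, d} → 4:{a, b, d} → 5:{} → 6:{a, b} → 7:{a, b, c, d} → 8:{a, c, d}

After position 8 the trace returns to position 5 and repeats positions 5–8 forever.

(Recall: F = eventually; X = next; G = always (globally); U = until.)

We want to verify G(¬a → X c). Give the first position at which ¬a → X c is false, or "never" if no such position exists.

Check ¬a → X c at each position in order: 0 ✓, 1 ✓, 2 ✓.
At position 3 the labels are {b, c, d} and the next position 4 has {a, b, d}, so ¬a → X c is false there. This is the first violation.

3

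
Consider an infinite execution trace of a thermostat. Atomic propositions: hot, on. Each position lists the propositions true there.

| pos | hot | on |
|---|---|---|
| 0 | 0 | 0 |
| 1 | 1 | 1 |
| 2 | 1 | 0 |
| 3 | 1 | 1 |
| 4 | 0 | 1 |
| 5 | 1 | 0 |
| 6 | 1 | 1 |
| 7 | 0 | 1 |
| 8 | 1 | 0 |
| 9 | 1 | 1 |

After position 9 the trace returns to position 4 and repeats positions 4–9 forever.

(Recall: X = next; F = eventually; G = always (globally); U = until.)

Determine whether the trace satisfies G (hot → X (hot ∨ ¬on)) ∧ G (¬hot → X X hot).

hot → X (hot ∨ ¬on) must hold at every position from 0 onward. It fails at position 3, so G (hot → X (hot ∨ ¬on)) is false.
Positions where hot holds: 1, 2, 3, 5, 6, 8, 9.
Check X (hot ∨ ¬on) at each: 1→ok, 2→ok, 3→fails, 5→ok, 6→fails, 8→ok, 9→fails.
¬hot → X X hot holds at every position 0..9, and those are all positions ever visited, so G (¬hot → X X hot) holds.
Positions where ¬hot holds: 0, 4, 7.
Check X X hot at each: 0→ok, 4→ok, 7→ok.
At position 0: G (hot → X (hot ∨ ¬on)) is false; G (¬hot → X X hot) is true; so G (hot → X (hot ∨ ¬on)) ∧ G (¬hot → X X hot) is false.

Does not hold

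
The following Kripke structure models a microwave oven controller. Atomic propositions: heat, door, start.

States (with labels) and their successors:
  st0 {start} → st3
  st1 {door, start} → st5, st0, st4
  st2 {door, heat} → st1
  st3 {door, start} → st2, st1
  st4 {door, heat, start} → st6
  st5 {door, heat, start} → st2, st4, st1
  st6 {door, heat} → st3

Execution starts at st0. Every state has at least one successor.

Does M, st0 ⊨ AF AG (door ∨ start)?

Satisfied

States satisfying AG (door ∨ start): {st0, st1, st2, st3, st4, st5, st6}.
States satisfying AF AG (door ∨ start): {st0, st1, st2, st3, st4, st5, st6}.
st0 ∈ Sat(AF AG (door ∨ start)).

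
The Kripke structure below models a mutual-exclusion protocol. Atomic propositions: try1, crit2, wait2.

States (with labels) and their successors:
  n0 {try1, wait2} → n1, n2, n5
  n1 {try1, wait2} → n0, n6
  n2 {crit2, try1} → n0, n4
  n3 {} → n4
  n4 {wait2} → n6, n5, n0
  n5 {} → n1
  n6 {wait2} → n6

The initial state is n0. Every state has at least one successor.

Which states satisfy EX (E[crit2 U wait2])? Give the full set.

{n0, n1, n2, n3, n4, n5, n6}

States satisfying E[crit2 U wait2]: {n0, n1, n2, n4, n6}.
States satisfying EX (E[crit2 U wait2]): {n0, n1, n2, n3, n4, n5, n6}.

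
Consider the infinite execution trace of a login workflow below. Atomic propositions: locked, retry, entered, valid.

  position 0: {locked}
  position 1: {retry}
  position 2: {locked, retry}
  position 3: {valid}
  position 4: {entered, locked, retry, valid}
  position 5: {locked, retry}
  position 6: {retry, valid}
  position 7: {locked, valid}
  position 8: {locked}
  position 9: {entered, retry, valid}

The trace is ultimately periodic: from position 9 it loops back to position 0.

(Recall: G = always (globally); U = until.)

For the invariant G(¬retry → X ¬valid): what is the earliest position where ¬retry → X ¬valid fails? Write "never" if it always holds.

Check ¬retry → X ¬valid at each position in order: 0 ✓, 1 ✓, 2 ✓.
At position 3 the labels are {valid} and the next position 4 has {entered, locked, retry, valid}, so ¬retry → X ¬valid is false there. This is the first violation.

3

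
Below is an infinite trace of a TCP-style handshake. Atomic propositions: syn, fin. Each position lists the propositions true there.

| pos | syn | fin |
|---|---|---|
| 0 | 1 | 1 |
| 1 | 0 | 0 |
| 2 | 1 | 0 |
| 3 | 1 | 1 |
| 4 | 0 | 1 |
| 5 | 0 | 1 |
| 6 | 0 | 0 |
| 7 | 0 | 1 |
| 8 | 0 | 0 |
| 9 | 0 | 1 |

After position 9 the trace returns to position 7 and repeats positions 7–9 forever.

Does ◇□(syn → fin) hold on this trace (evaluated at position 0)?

□(syn → fin) holds at position 3, which is reachable from 0, so ◇□(syn → fin) holds.

Satisfied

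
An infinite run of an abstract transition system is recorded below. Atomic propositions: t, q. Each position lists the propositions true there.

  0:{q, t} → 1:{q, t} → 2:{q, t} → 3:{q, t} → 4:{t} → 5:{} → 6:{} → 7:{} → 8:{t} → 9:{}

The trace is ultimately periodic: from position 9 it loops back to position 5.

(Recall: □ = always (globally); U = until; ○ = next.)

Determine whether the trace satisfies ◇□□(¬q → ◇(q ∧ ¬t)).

No

□□(¬q → ◇(q ∧ ¬t)) is false at every position 0..9, so it never becomes true and ◇□□(¬q → ◇(q ∧ ¬t)) fails.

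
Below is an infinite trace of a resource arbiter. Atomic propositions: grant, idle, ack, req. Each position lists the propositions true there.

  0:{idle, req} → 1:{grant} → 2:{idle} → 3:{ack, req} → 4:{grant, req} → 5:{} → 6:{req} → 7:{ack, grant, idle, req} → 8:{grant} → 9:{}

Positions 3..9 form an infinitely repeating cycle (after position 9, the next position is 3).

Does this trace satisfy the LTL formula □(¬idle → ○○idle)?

No

¬idle → ○○idle must hold at every position from 0 onward. It fails at position 1, so □(¬idle → ○○idle) is false.
Positions where ¬idle holds: 1, 3, 4, 5, 6, 8, 9.
Check ○○idle at each: 1→fails, 3→fails, 4→fails, 5→ok, 6→fails, 8→fails, 9→fails.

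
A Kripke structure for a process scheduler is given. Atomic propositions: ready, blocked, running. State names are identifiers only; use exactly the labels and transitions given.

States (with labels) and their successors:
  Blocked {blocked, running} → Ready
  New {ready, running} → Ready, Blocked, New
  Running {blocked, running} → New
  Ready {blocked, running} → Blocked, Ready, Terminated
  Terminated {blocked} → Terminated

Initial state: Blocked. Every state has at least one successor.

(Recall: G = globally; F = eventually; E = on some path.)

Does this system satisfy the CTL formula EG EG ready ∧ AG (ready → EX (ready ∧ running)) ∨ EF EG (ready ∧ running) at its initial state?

Does not hold

States satisfying EG ready: {New}.
States satisfying EG EG ready: {New}.
States satisfying ready → EX (ready ∧ running): {Blocked, New, Running, Ready, Terminated}.
States satisfying AG (ready → EX (ready ∧ running)): {Blocked, New, Running, Ready, Terminated}.
States satisfying EG EG ready ∧ AG (ready → EX (ready ∧ running)): {New}.
States satisfying EG (ready ∧ running): {New}.
States satisfying EF EG (ready ∧ running): {New, Running}.
States satisfying EG EG ready ∧ AG (ready → EX (ready ∧ running)) ∨ EF EG (ready ∧ running): {New, Running}.
Blocked ∉ Sat(EG EG ready ∧ AG (ready → EX (ready ∧ running)) ∨ EF EG (ready ∧ running)).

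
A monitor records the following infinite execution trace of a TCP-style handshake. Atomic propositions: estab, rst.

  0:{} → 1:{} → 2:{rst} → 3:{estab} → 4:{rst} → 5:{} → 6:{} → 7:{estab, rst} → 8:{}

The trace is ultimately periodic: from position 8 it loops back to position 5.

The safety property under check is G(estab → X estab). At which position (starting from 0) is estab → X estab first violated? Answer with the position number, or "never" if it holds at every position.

3

Check estab → X estab at each position in order: 0 ✓, 1 ✓, 2 ✓.
At position 3 the labels are {estab} and the next position 4 has {rst}, so estab → X estab is false there. This is the first violation.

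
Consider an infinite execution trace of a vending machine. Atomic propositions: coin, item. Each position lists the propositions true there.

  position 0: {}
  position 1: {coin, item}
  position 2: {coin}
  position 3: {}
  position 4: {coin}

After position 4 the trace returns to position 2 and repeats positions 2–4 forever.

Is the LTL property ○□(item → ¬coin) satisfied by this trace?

Violated

The position after 0 is 1; □(item → ¬coin) is false there.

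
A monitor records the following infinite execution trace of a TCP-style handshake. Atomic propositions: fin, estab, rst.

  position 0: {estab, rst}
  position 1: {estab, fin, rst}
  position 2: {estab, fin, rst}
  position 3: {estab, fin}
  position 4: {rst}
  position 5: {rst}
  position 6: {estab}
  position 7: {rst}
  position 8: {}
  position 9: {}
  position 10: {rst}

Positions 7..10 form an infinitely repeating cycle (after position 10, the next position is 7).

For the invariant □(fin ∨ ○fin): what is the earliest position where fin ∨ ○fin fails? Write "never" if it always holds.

Check fin ∨ ○fin at each position in order: 0 ✓, 1 ✓, 2 ✓, 3 ✓.
At position 4 the labels are {rst} and the next position 5 has {rst}, so fin ∨ ○fin is false there. This is the first violation.

4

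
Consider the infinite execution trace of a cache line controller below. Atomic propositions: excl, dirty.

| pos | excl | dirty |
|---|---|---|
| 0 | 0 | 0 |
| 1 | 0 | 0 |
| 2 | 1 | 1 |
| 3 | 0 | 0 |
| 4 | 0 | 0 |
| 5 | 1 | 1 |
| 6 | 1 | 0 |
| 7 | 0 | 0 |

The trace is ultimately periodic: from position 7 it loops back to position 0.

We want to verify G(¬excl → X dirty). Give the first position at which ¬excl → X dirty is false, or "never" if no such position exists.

0

At position 0 the labels are {} and the next position 1 has {}, so ¬excl → X dirty is false there. This is the first violation.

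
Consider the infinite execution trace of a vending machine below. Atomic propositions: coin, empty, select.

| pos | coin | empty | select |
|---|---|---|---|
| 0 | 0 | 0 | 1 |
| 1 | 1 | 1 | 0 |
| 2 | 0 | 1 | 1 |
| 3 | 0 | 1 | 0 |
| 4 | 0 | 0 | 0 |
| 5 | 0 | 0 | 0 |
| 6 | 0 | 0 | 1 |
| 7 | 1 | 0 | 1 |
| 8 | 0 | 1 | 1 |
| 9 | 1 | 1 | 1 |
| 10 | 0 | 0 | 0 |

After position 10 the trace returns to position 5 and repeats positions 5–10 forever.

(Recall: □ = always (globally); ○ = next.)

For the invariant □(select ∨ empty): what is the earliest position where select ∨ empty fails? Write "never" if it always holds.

Check select ∨ empty at each position in order: 0 ✓, 1 ✓, 2 ✓, 3 ✓.
At position 4 the labels are {}, so select ∨ empty is false there. This is the first violation.

4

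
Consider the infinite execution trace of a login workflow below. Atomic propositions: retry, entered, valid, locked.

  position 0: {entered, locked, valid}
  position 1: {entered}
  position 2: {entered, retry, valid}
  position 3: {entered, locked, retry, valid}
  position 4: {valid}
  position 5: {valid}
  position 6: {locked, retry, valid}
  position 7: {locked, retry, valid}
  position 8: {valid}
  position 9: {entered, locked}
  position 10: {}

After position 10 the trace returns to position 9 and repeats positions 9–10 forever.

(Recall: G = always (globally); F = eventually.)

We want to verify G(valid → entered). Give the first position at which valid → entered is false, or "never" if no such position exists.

Check valid → entered at each position in order: 0 ✓, 1 ✓, 2 ✓, 3 ✓.
At position 4 the labels are {valid}, so valid → entered is false there. This is the first violation.

4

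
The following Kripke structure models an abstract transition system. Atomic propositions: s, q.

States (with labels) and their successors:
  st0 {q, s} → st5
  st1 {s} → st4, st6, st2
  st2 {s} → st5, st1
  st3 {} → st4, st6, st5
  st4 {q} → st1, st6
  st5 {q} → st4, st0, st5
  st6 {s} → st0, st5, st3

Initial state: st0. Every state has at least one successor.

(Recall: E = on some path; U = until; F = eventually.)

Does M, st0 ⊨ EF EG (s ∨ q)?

States satisfying EG (s ∨ q): {st0, st1, st2, st4, st5, st6}.
States satisfying EF EG (s ∨ q): {st0, st1, st2, st3, st4, st5, st6}.
Some path from st0 reaches a state where EG (s ∨ q) holds.
st0 ∈ Sat(EF EG (s ∨ q)).

Satisfied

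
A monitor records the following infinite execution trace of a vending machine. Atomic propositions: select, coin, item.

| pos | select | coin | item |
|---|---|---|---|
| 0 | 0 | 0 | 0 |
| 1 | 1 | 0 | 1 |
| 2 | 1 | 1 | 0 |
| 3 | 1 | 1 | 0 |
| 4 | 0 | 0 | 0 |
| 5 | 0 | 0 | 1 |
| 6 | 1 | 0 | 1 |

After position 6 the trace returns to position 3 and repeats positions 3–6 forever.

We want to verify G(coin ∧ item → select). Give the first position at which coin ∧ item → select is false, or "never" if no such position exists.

coin ∧ item → select holds at every position 0..6, and those are all the positions the trace ever visits, so the invariant G(coin ∧ item → select) is never violated.

never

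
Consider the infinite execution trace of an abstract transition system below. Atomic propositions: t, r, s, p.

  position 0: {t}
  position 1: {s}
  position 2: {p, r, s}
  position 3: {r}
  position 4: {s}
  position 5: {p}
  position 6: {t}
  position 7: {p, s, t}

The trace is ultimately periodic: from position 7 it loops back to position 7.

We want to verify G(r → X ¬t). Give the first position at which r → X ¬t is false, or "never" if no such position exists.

r → X ¬t holds at every position 0..7, and those are all the positions the trace ever visits, so the invariant G(r → X ¬t) is never violated.

never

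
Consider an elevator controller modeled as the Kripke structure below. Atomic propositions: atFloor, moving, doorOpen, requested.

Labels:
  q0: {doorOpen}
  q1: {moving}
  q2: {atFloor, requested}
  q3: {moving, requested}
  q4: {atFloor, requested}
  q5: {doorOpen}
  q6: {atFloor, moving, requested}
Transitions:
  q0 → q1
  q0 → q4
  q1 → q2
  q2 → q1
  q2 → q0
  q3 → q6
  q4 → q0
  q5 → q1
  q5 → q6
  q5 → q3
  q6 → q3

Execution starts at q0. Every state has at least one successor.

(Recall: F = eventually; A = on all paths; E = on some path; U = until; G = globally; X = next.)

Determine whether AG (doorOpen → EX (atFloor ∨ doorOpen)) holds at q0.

States satisfying doorOpen → EX (atFloor ∨ doorOpen): {q0, q1, q2, q3, q4, q5, q6}.
States satisfying AG (doorOpen → EX (atFloor ∨ doorOpen)): {q0, q1, q2, q3, q4, q5, q6}.
Every state reachable from q0 satisfies doorOpen → EX (atFloor ∨ doorOpen).
q0 ∈ Sat(AG (doorOpen → EX (atFloor ∨ doorOpen))).

Holds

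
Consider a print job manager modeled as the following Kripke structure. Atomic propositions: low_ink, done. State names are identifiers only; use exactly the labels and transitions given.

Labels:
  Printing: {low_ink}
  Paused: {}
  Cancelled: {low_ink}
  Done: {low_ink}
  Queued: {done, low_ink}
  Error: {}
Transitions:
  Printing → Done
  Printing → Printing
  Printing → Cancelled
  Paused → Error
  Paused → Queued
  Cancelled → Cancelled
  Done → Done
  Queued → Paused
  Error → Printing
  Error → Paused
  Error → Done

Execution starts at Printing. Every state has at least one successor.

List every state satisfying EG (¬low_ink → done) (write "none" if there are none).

{Printing, Cancelled, Done}

States satisfying ¬low_ink → done: {Printing, Cancelled, Done, Queued}.
States satisfying EG (¬low_ink → done): {Printing, Cancelled, Done}.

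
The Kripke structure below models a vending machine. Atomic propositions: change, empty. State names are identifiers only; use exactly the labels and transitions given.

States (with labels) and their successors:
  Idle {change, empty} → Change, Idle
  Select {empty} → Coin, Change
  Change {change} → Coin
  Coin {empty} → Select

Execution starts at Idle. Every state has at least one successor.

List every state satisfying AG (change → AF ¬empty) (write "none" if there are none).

{Select, Change, Coin}

States satisfying change → AF ¬empty: {Select, Change, Coin}.
States satisfying AG (change → AF ¬empty): {Select, Change, Coin}.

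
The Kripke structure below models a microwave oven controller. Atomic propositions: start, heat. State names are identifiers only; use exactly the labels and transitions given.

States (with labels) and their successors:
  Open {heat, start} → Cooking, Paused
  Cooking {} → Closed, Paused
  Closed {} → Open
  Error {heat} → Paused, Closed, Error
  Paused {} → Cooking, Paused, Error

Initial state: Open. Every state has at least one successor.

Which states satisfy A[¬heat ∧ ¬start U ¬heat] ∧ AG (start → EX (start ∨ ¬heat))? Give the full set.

States satisfying ¬heat ∧ ¬start: {Cooking, Closed, Paused}.
States satisfying ¬heat: {Cooking, Closed, Paused}.
States satisfying A[¬heat ∧ ¬start U ¬heat]: {Cooking, Closed, Paused}.
States satisfying start → EX (start ∨ ¬heat): {Open, Cooking, Closed, Error, Paused}.
States satisfying AG (start → EX (start ∨ ¬heat)): {Open, Cooking, Closed, Error, Paused}.
States satisfying A[¬heat ∧ ¬start U ¬heat] ∧ AG (start → EX (start ∨ ¬heat)): {Cooking, Closed, Paused}.

{Cooking, Closed, Paused}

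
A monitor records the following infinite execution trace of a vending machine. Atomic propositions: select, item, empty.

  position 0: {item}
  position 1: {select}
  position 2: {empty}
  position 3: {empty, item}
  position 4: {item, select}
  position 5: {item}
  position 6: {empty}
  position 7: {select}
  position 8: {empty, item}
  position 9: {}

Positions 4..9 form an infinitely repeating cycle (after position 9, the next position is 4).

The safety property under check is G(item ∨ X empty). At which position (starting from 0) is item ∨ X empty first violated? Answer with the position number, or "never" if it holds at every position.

6

Check item ∨ X empty at each position in order: 0 ✓, 1 ✓, 2 ✓, 3 ✓, 4 ✓, 5 ✓.
At position 6 the labels are {empty} and the next position 7 has {select}, so item ∨ X empty is false there. This is the first violation.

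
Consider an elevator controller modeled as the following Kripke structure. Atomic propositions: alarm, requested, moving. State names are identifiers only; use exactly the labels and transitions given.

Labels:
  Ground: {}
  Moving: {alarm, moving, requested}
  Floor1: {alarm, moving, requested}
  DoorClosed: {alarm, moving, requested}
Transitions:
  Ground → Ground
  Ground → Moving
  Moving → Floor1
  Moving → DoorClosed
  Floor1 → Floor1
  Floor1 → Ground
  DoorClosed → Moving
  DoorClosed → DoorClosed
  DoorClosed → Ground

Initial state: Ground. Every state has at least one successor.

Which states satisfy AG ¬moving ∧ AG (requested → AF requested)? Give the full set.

States satisfying ¬moving: {Ground}.
States satisfying AG ¬moving: ∅.
States satisfying requested → AF requested: {Ground, Moving, Floor1, DoorClosed}.
States satisfying AG (requested → AF requested): {Ground, Moving, Floor1, DoorClosed}.
States satisfying AG ¬moving ∧ AG (requested → AF requested): ∅.

none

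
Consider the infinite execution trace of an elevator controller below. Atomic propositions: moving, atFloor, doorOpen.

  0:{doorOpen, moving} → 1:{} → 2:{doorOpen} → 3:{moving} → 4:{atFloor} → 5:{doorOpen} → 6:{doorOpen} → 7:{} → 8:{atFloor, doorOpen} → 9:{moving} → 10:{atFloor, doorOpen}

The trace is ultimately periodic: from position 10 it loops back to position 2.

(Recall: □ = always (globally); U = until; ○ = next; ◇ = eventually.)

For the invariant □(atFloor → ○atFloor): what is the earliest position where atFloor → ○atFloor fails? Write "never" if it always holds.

Check atFloor → ○atFloor at each position in order: 0 ✓, 1 ✓, 2 ✓, 3 ✓.
At position 4 the labels are {atFloor} and the next position 5 has {doorOpen}, so atFloor → ○atFloor is false there. This is the first violation.

4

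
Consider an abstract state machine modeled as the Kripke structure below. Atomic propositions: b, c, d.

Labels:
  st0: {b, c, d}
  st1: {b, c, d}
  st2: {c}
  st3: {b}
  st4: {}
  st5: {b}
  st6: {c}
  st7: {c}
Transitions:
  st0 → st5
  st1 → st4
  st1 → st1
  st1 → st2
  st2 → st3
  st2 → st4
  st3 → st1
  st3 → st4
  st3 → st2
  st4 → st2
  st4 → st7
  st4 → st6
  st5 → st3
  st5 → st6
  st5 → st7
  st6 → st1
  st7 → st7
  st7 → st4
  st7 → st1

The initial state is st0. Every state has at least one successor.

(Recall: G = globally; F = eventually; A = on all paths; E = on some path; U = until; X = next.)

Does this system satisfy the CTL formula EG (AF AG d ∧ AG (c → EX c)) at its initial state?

Violated

States satisfying AF AG d ∧ AG (c → EX c): ∅.
States satisfying EG (AF AG d ∧ AG (c → EX c)): ∅.
No suitable path/successor from st0 witnesses the formula.
st0 ∉ Sat(EG (AF AG d ∧ AG (c → EX c))).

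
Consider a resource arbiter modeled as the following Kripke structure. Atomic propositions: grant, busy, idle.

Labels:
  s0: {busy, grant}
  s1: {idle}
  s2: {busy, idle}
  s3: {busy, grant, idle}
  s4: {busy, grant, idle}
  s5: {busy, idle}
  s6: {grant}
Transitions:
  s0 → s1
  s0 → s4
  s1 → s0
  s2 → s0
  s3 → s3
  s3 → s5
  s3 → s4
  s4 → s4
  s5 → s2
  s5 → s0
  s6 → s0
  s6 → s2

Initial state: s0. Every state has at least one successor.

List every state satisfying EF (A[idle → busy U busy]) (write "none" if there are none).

{s0, s1, s2, s3, s4, s5, s6}

States satisfying A[idle → busy U busy]: {s0, s2, s3, s4, s5, s6}.
States satisfying EF (A[idle → busy U busy]): {s0, s1, s2, s3, s4, s5, s6}.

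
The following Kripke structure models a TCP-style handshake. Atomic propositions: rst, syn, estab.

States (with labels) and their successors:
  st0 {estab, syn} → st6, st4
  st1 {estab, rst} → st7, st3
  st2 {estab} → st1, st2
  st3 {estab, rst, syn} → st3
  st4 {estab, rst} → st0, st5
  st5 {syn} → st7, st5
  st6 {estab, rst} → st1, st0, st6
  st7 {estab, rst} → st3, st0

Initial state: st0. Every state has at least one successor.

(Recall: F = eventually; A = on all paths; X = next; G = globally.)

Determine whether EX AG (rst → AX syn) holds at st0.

Does not hold

States satisfying AG (rst → AX syn): {st3}.
States satisfying EX AG (rst → AX syn): {st1, st3, st7}.
No suitable path/successor from st0 witnesses the formula.
st0 ∉ Sat(EX AG (rst → AX syn)).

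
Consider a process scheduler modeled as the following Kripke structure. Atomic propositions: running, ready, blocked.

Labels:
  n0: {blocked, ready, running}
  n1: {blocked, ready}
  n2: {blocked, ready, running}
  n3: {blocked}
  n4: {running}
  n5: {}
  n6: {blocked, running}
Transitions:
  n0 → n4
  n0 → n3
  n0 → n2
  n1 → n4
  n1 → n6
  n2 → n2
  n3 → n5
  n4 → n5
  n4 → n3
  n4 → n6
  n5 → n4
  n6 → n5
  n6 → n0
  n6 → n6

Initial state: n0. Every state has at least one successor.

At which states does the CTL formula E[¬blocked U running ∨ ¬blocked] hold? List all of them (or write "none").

States satisfying ¬blocked: {n4, n5}.
States satisfying running ∨ ¬blocked: {n0, n2, n4, n5, n6}.
States satisfying E[¬blocked U running ∨ ¬blocked]: {n0, n2, n4, n5, n6}.

{n0, n2, n4, n5, n6}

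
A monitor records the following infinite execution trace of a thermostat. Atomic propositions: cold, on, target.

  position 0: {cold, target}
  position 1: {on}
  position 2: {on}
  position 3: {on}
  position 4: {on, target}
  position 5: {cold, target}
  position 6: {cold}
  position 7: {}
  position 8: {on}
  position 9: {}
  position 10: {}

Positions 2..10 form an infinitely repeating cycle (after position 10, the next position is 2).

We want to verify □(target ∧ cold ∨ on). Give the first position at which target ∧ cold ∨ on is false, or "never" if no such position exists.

Check target ∧ cold ∨ on at each position in order: 0 ✓, 1 ✓, 2 ✓, 3 ✓, 4 ✓, 5 ✓.
At position 6 the labels are {cold}, so target ∧ cold ∨ on is false there. This is the first violation.

6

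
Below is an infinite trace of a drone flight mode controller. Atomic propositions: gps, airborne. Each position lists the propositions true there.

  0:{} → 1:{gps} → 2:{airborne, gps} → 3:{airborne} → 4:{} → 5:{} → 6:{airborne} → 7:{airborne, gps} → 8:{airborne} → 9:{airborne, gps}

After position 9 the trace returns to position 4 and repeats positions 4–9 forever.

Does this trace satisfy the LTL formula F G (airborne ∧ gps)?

No

G (airborne ∧ gps) is false at every position 0..9, so it never becomes true and F G (airborne ∧ gps) fails.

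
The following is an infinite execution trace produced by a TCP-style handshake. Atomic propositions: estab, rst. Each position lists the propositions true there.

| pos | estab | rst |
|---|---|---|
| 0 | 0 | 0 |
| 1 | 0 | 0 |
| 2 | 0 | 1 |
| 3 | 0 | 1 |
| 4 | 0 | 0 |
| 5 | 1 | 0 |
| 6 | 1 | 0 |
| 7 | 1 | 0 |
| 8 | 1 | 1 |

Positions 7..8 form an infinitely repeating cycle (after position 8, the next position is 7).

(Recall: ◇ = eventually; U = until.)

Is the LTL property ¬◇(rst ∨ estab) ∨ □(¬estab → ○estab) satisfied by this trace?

¬estab → ○estab must hold at every position from 0 onward. It fails at position 0, so □(¬estab → ○estab) is false.
Positions where ¬estab holds: 0, 1, 2, 3, 4.
Check ○estab at each: 0→fails, 1→fails, 2→fails, 3→fails, 4→ok.
At position 0: ¬◇(rst ∨ estab) is false; □(¬estab → ○estab) is false; so ¬◇(rst ∨ estab) ∨ □(¬estab → ○estab) is false.

Violated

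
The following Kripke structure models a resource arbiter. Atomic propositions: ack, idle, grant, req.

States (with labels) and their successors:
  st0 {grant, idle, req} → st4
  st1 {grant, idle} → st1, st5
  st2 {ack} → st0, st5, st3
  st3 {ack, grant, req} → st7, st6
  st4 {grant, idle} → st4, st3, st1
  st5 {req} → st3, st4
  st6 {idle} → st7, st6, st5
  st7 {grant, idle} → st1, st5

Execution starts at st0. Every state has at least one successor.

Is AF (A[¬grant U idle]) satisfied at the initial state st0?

States satisfying A[¬grant U idle]: {st0, st1, st4, st6, st7}.
States satisfying AF (A[¬grant U idle]): {st0, st1, st2, st3, st4, st5, st6, st7}.
st0 ∈ Sat(AF (A[¬grant U idle])).

Yes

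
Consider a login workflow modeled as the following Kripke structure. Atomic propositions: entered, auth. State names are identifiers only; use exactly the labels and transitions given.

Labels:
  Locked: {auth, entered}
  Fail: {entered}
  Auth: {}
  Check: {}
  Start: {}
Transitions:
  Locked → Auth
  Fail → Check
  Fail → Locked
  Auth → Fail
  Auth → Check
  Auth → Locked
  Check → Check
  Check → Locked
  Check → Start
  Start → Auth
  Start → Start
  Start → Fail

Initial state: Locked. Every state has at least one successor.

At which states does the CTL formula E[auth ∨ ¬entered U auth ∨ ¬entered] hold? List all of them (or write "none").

{Locked, Auth, Check, Start}

States satisfying auth ∨ ¬entered: {Locked, Auth, Check, Start}.
States satisfying E[auth ∨ ¬entered U auth ∨ ¬entered]: {Locked, Auth, Check, Start}.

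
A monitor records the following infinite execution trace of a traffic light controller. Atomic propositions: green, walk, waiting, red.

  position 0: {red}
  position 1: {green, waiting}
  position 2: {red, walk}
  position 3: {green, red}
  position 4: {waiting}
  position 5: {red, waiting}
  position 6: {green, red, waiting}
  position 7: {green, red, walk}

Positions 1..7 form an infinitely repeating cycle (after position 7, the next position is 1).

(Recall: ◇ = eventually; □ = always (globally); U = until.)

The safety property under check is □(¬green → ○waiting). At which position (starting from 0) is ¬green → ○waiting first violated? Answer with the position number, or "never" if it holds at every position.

Check ¬green → ○waiting at each position in order: 0 ✓, 1 ✓.
At position 2 the labels are {red, walk} and the next position 3 has {green, red}, so ¬green → ○waiting is false there. This is the first violation.

2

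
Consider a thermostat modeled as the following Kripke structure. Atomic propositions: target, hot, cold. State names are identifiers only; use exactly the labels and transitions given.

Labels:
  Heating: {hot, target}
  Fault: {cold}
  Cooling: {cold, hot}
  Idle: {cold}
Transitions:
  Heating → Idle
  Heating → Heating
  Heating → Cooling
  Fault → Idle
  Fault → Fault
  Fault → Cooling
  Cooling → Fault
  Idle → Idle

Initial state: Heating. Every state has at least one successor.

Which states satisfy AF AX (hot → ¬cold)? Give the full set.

{Cooling, Idle}

States satisfying AX (hot → ¬cold): {Cooling, Idle}.
States satisfying AF AX (hot → ¬cold): {Cooling, Idle}.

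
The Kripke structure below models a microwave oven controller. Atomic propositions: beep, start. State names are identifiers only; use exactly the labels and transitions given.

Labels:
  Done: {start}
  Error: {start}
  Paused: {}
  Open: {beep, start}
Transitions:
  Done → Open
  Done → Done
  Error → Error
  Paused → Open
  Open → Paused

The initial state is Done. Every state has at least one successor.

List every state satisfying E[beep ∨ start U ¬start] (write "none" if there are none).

{Done, Paused, Open}

States satisfying beep ∨ start: {Done, Error, Open}.
States satisfying ¬start: {Paused}.
States satisfying E[beep ∨ start U ¬start]: {Done, Paused, Open}.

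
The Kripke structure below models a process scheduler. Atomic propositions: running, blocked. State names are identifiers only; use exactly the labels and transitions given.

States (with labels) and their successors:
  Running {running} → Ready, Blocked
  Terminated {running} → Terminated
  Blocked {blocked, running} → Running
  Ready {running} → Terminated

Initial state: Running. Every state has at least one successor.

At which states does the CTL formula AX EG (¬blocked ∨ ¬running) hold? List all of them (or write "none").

States satisfying EG (¬blocked ∨ ¬running): {Running, Terminated, Ready}.
States satisfying AX EG (¬blocked ∨ ¬running): {Terminated, Blocked, Ready}.

{Terminated, Blocked, Ready}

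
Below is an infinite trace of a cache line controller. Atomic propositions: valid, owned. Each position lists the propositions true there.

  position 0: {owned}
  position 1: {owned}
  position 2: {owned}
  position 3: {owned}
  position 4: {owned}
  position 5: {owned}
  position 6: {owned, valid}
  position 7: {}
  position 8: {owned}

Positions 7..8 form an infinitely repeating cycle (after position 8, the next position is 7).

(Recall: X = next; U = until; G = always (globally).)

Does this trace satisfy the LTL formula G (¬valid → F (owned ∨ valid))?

¬valid → F (owned ∨ valid) holds at every position 0..8, and those are all positions ever visited, so G (¬valid → F (owned ∨ valid)) holds.
Positions where ¬valid holds: 0, 1, 2, 3, 4, 5, 7, 8.
Check F (owned ∨ valid) at each: 0→ok, 1→ok, 2→ok, 3→ok, 4→ok, 5→ok, 7→ok, 8→ok.

Holds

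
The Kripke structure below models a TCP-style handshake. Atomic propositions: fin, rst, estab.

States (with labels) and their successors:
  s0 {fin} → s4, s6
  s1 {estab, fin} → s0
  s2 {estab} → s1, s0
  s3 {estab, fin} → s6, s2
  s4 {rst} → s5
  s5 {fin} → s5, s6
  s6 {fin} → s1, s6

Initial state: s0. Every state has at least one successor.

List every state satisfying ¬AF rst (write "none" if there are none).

States satisfying rst: {s4}.
States satisfying AF rst: {s4}.
States satisfying ¬AF rst: {s0, s1, s2, s3, s5, s6}.

{s0, s1, s2, s3, s5, s6}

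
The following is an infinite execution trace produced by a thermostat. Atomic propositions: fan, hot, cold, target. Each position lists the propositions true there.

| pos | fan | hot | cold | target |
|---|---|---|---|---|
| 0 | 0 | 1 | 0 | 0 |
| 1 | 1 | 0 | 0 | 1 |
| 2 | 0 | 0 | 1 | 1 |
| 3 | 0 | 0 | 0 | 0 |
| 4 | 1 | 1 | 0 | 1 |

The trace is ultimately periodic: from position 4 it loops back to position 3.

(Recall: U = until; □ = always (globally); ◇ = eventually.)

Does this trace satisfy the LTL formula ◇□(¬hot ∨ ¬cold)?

□(¬hot ∨ ¬cold) holds at position 0, which is reachable from 0, so ◇□(¬hot ∨ ¬cold) holds.

Satisfied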